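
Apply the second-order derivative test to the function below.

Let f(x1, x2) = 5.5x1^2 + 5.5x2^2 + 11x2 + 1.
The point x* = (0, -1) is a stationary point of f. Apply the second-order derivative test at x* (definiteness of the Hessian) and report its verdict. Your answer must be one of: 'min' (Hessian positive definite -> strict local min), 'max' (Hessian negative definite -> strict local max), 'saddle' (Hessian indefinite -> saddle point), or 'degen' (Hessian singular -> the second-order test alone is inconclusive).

Compute the Hessian H = grad^2 f:
  H = [[11, 0], [0, 11]]
Verify stationarity: grad f(x*) = H x* + g = (0, 0).
Eigenvalues of H: 11, 11.
Both eigenvalues > 0, so H is positive definite -> x* is a strict local min.

min


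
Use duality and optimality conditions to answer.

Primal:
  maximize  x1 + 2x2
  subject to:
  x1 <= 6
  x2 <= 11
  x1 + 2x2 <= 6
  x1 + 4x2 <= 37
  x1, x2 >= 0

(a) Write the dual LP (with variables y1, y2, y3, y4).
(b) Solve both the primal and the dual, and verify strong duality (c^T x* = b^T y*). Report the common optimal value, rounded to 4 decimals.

The standard primal-dual pair for 'max c^T x s.t. A x <= b, x >= 0' is:
  Dual:  min b^T y  s.t.  A^T y >= c,  y >= 0.

So the dual LP is:
  minimize  6y1 + 11y2 + 6y3 + 37y4
  subject to:
    y1 + y3 + y4 >= 1
    y2 + 2y3 + 4y4 >= 2
    y1, y2, y3, y4 >= 0

Solving the primal: x* = (0, 3).
  primal value c^T x* = 6.
Solving the dual: y* = (0, 0, 1, 0).
  dual value b^T y* = 6.
Strong duality: c^T x* = b^T y*. Confirmed.

6


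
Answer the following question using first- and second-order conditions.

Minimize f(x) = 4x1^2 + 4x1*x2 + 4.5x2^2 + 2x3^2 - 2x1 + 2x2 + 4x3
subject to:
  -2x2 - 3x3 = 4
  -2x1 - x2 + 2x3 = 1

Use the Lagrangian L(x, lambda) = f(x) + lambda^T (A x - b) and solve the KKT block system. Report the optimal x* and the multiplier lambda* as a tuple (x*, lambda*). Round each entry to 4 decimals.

Form the Lagrangian:
  L(x, lambda) = (1/2) x^T Q x + c^T x + lambda^T (A x - b)
Stationarity (grad_x L = 0): Q x + c + A^T lambda = 0.
Primal feasibility: A x = b.

This gives the KKT block system:
  [ Q   A^T ] [ x     ]   [-c ]
  [ A    0  ] [ lambda ] = [ b ]

Solving the linear system:
  x*      = (-0.4144, -1.2162, -0.5225)
  lambda* = (-2.7568, -5.0901)
  f(x*)   = 6.2117

x* = (-0.4144, -1.2162, -0.5225), lambda* = (-2.7568, -5.0901)


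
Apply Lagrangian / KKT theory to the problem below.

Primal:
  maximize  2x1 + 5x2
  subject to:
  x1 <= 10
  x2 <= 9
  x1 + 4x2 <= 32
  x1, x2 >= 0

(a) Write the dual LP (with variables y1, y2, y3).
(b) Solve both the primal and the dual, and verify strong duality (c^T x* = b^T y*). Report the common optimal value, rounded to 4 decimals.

The standard primal-dual pair for 'max c^T x s.t. A x <= b, x >= 0' is:
  Dual:  min b^T y  s.t.  A^T y >= c,  y >= 0.

So the dual LP is:
  minimize  10y1 + 9y2 + 32y3
  subject to:
    y1 + y3 >= 2
    y2 + 4y3 >= 5
    y1, y2, y3 >= 0

Solving the primal: x* = (10, 5.5).
  primal value c^T x* = 47.5.
Solving the dual: y* = (0.75, 0, 1.25).
  dual value b^T y* = 47.5.
Strong duality: c^T x* = b^T y*. Confirmed.

47.5


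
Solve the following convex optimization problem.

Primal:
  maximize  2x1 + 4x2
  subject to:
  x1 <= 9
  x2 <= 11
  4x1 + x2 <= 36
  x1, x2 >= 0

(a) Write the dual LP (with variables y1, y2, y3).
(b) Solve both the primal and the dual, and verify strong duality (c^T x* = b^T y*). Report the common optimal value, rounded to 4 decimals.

The standard primal-dual pair for 'max c^T x s.t. A x <= b, x >= 0' is:
  Dual:  min b^T y  s.t.  A^T y >= c,  y >= 0.

So the dual LP is:
  minimize  9y1 + 11y2 + 36y3
  subject to:
    y1 + 4y3 >= 2
    y2 + y3 >= 4
    y1, y2, y3 >= 0

Solving the primal: x* = (6.25, 11).
  primal value c^T x* = 56.5.
Solving the dual: y* = (0, 3.5, 0.5).
  dual value b^T y* = 56.5.
Strong duality: c^T x* = b^T y*. Confirmed.

56.5


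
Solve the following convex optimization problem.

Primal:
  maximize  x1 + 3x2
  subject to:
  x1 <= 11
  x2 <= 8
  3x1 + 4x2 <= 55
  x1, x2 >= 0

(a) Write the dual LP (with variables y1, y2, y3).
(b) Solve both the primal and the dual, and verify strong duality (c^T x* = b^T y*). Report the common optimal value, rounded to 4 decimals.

The standard primal-dual pair for 'max c^T x s.t. A x <= b, x >= 0' is:
  Dual:  min b^T y  s.t.  A^T y >= c,  y >= 0.

So the dual LP is:
  minimize  11y1 + 8y2 + 55y3
  subject to:
    y1 + 3y3 >= 1
    y2 + 4y3 >= 3
    y1, y2, y3 >= 0

Solving the primal: x* = (7.6667, 8).
  primal value c^T x* = 31.6667.
Solving the dual: y* = (0, 1.6667, 0.3333).
  dual value b^T y* = 31.6667.
Strong duality: c^T x* = b^T y*. Confirmed.

31.6667


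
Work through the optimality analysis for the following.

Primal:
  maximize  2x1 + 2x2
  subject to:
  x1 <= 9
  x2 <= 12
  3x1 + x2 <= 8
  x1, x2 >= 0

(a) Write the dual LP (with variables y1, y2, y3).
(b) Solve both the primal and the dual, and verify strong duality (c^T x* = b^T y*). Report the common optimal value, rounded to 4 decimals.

The standard primal-dual pair for 'max c^T x s.t. A x <= b, x >= 0' is:
  Dual:  min b^T y  s.t.  A^T y >= c,  y >= 0.

So the dual LP is:
  minimize  9y1 + 12y2 + 8y3
  subject to:
    y1 + 3y3 >= 2
    y2 + y3 >= 2
    y1, y2, y3 >= 0

Solving the primal: x* = (0, 8).
  primal value c^T x* = 16.
Solving the dual: y* = (0, 0, 2).
  dual value b^T y* = 16.
Strong duality: c^T x* = b^T y*. Confirmed.

16


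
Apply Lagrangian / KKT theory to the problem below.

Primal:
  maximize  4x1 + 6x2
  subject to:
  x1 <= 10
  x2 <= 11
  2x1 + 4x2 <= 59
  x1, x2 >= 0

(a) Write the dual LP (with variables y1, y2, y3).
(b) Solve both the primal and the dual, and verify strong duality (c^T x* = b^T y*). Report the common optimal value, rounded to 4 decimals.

The standard primal-dual pair for 'max c^T x s.t. A x <= b, x >= 0' is:
  Dual:  min b^T y  s.t.  A^T y >= c,  y >= 0.

So the dual LP is:
  minimize  10y1 + 11y2 + 59y3
  subject to:
    y1 + 2y3 >= 4
    y2 + 4y3 >= 6
    y1, y2, y3 >= 0

Solving the primal: x* = (10, 9.75).
  primal value c^T x* = 98.5.
Solving the dual: y* = (1, 0, 1.5).
  dual value b^T y* = 98.5.
Strong duality: c^T x* = b^T y*. Confirmed.

98.5


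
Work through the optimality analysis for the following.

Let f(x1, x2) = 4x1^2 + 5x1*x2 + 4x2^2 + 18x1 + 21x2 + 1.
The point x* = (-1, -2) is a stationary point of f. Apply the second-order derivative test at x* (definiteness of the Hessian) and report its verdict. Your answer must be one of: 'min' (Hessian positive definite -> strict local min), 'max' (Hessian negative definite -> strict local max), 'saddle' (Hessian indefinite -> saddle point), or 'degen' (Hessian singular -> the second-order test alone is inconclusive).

Compute the Hessian H = grad^2 f:
  H = [[8, 5], [5, 8]]
Verify stationarity: grad f(x*) = H x* + g = (0, 0).
Eigenvalues of H: 3, 13.
Both eigenvalues > 0, so H is positive definite -> x* is a strict local min.

min


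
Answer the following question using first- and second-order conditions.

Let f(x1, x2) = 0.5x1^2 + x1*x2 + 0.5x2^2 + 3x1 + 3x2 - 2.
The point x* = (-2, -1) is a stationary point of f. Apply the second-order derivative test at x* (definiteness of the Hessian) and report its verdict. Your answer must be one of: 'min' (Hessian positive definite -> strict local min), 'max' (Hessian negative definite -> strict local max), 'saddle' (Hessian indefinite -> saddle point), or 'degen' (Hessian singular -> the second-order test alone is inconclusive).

Compute the Hessian H = grad^2 f:
  H = [[1, 1], [1, 1]]
Verify stationarity: grad f(x*) = H x* + g = (0, 0).
Eigenvalues of H: 0, 2.
H has a zero eigenvalue (singular; positive semidefinite but not definite), so H is neither positive definite, negative definite, nor indefinite. The second-order test alone is inconclusive -> degen.
(Indeed, f is constant along the null direction of H through x*, so x* is not a strict local extremum.)

degen


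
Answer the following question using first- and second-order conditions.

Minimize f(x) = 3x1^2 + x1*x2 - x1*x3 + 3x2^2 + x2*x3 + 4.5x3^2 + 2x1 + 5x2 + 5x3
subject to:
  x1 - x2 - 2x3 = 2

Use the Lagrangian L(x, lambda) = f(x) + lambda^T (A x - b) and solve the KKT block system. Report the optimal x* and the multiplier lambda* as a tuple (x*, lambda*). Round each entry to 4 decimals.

Form the Lagrangian:
  L(x, lambda) = (1/2) x^T Q x + c^T x + lambda^T (A x - b)
Stationarity (grad_x L = 0): Q x + c + A^T lambda = 0.
Primal feasibility: A x = b.

This gives the KKT block system:
  [ Q   A^T ] [ x     ]   [-c ]
  [ A    0  ] [ lambda ] = [ b ]

Solving the linear system:
  x*      = (-0.1667, -0.8333, -0.6667)
  lambda* = (-0.8333)
  f(x*)   = -3.0833

x* = (-0.1667, -0.8333, -0.6667), lambda* = (-0.8333)


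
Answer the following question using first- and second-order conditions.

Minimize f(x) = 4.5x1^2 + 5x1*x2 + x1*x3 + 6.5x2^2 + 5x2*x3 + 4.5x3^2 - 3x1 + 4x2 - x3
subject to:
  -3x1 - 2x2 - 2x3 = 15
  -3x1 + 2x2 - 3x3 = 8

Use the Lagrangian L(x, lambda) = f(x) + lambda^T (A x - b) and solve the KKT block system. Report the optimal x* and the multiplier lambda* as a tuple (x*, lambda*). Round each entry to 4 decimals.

Form the Lagrangian:
  L(x, lambda) = (1/2) x^T Q x + c^T x + lambda^T (A x - b)
Stationarity (grad_x L = 0): Q x + c + A^T lambda = 0.
Primal feasibility: A x = b.

This gives the KKT block system:
  [ Q   A^T ] [ x     ]   [-c ]
  [ A    0  ] [ lambda ] = [ b ]

Solving the linear system:
  x*      = (-2.9625, -2.0113, -1.045)
  lambda* = (-17.3399, 3.752)
  f(x*)   = 115.985

x* = (-2.9625, -2.0113, -1.045), lambda* = (-17.3399, 3.752)


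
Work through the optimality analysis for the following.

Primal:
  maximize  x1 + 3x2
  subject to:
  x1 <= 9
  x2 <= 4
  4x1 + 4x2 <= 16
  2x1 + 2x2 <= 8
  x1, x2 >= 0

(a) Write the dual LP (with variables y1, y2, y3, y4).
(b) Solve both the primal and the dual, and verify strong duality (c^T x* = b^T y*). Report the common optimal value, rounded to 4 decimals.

The standard primal-dual pair for 'max c^T x s.t. A x <= b, x >= 0' is:
  Dual:  min b^T y  s.t.  A^T y >= c,  y >= 0.

So the dual LP is:
  minimize  9y1 + 4y2 + 16y3 + 8y4
  subject to:
    y1 + 4y3 + 2y4 >= 1
    y2 + 4y3 + 2y4 >= 3
    y1, y2, y3, y4 >= 0

Solving the primal: x* = (0, 4).
  primal value c^T x* = 12.
Solving the dual: y* = (0, 2, 0.25, 0).
  dual value b^T y* = 12.
Strong duality: c^T x* = b^T y*. Confirmed.

12


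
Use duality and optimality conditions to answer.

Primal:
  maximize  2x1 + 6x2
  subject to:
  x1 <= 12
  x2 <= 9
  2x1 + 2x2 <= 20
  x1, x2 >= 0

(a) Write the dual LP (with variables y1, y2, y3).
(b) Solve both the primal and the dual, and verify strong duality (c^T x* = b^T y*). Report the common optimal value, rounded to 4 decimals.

The standard primal-dual pair for 'max c^T x s.t. A x <= b, x >= 0' is:
  Dual:  min b^T y  s.t.  A^T y >= c,  y >= 0.

So the dual LP is:
  minimize  12y1 + 9y2 + 20y3
  subject to:
    y1 + 2y3 >= 2
    y2 + 2y3 >= 6
    y1, y2, y3 >= 0

Solving the primal: x* = (1, 9).
  primal value c^T x* = 56.
Solving the dual: y* = (0, 4, 1).
  dual value b^T y* = 56.
Strong duality: c^T x* = b^T y*. Confirmed.

56


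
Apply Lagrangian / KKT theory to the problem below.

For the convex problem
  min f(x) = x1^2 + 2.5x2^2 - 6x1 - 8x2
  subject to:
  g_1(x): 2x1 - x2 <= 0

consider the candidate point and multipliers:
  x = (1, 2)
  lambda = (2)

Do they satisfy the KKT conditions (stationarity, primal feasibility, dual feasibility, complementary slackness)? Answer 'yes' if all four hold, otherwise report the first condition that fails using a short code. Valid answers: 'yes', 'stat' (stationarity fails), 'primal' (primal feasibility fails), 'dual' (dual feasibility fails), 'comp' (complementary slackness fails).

Gradient of f: grad f(x) = Q x + c = (-4, 2)
Constraint values g_i(x) = a_i^T x - b_i:
  g_1((1, 2)) = 0
Stationarity residual: grad f(x) + sum_i lambda_i a_i = (0, 0)
  -> stationarity OK
Primal feasibility (all g_i <= 0): OK
Dual feasibility (all lambda_i >= 0): OK
Complementary slackness (lambda_i * g_i(x) = 0 for all i): OK

Verdict: yes, KKT holds.

yes


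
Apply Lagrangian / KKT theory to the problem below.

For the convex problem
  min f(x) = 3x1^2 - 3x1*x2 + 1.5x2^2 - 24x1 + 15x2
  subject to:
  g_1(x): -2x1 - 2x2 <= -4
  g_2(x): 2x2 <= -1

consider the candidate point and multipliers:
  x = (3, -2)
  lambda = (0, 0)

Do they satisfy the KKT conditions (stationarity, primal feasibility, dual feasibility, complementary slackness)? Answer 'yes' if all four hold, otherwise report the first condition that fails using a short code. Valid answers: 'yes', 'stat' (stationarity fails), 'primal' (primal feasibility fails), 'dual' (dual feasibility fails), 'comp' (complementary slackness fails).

Gradient of f: grad f(x) = Q x + c = (0, 0)
Constraint values g_i(x) = a_i^T x - b_i:
  g_1((3, -2)) = 2
  g_2((3, -2)) = -3
Stationarity residual: grad f(x) + sum_i lambda_i a_i = (0, 0)
  -> stationarity OK
Primal feasibility (all g_i <= 0): FAILS
Dual feasibility (all lambda_i >= 0): OK
Complementary slackness (lambda_i * g_i(x) = 0 for all i): OK

Verdict: the first failing condition is primal_feasibility -> primal.

primal


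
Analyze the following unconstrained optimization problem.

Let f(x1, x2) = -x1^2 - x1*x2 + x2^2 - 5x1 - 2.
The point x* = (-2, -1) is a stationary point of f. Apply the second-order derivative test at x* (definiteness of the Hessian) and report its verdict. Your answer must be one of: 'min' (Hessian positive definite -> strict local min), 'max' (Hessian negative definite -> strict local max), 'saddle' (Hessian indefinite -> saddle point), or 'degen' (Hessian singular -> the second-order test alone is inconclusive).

Compute the Hessian H = grad^2 f:
  H = [[-2, -1], [-1, 2]]
Verify stationarity: grad f(x*) = H x* + g = (0, 0).
Eigenvalues of H: -2.2361, 2.2361.
Eigenvalues have mixed signs, so H is indefinite -> x* is a saddle point.

saddle


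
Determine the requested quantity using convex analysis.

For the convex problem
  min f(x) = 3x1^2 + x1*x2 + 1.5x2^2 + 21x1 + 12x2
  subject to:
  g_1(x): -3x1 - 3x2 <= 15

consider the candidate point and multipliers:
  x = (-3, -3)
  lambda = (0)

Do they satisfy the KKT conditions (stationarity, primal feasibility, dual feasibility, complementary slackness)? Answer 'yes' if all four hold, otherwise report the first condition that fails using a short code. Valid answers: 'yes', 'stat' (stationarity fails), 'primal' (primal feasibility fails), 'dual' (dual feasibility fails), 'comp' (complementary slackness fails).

Gradient of f: grad f(x) = Q x + c = (0, 0)
Constraint values g_i(x) = a_i^T x - b_i:
  g_1((-3, -3)) = 3
Stationarity residual: grad f(x) + sum_i lambda_i a_i = (0, 0)
  -> stationarity OK
Primal feasibility (all g_i <= 0): FAILS
Dual feasibility (all lambda_i >= 0): OK
Complementary slackness (lambda_i * g_i(x) = 0 for all i): OK

Verdict: the first failing condition is primal_feasibility -> primal.

primal


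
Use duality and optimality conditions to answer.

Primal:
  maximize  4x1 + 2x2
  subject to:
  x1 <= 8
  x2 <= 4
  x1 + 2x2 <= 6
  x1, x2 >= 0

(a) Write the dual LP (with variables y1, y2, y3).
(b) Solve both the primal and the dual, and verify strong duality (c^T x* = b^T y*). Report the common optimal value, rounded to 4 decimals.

The standard primal-dual pair for 'max c^T x s.t. A x <= b, x >= 0' is:
  Dual:  min b^T y  s.t.  A^T y >= c,  y >= 0.

So the dual LP is:
  minimize  8y1 + 4y2 + 6y3
  subject to:
    y1 + y3 >= 4
    y2 + 2y3 >= 2
    y1, y2, y3 >= 0

Solving the primal: x* = (6, 0).
  primal value c^T x* = 24.
Solving the dual: y* = (0, 0, 4).
  dual value b^T y* = 24.
Strong duality: c^T x* = b^T y*. Confirmed.

24


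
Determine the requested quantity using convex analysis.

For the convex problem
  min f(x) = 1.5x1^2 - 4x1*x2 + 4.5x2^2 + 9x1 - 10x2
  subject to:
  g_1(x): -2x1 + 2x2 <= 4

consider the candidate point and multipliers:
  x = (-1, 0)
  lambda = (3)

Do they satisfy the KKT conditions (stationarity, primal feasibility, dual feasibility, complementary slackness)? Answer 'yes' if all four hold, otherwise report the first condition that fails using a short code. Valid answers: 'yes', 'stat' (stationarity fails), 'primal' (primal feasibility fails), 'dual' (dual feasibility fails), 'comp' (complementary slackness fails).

Gradient of f: grad f(x) = Q x + c = (6, -6)
Constraint values g_i(x) = a_i^T x - b_i:
  g_1((-1, 0)) = -2
Stationarity residual: grad f(x) + sum_i lambda_i a_i = (0, 0)
  -> stationarity OK
Primal feasibility (all g_i <= 0): OK
Dual feasibility (all lambda_i >= 0): OK
Complementary slackness (lambda_i * g_i(x) = 0 for all i): FAILS

Verdict: the first failing condition is complementary_slackness -> comp.

comp


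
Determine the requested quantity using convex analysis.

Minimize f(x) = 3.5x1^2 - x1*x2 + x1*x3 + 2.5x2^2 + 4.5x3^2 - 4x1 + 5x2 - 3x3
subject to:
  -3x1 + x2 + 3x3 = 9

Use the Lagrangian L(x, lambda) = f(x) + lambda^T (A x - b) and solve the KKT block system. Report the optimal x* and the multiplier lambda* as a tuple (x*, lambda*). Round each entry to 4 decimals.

Form the Lagrangian:
  L(x, lambda) = (1/2) x^T Q x + c^T x + lambda^T (A x - b)
Stationarity (grad_x L = 0): Q x + c + A^T lambda = 0.
Primal feasibility: A x = b.

This gives the KKT block system:
  [ Q   A^T ] [ x     ]   [-c ]
  [ A    0  ] [ lambda ] = [ b ]

Solving the linear system:
  x*      = (-1.401, -0.5118, 1.7696)
  lambda* = (-3.8418)
  f(x*)   = 16.1563

x* = (-1.401, -0.5118, 1.7696), lambda* = (-3.8418)


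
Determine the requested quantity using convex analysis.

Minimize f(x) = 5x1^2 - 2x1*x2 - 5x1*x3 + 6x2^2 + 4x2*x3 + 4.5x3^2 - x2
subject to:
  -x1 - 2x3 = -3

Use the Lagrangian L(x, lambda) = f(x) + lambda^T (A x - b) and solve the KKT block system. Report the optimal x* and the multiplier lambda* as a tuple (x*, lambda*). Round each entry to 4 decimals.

Form the Lagrangian:
  L(x, lambda) = (1/2) x^T Q x + c^T x + lambda^T (A x - b)
Stationarity (grad_x L = 0): Q x + c + A^T lambda = 0.
Primal feasibility: A x = b.

This gives the KKT block system:
  [ Q   A^T ] [ x     ]   [-c ]
  [ A    0  ] [ lambda ] = [ b ]

Solving the linear system:
  x*      = (0.7906, -0.1531, 1.1047)
  lambda* = (2.6885)
  f(x*)   = 4.1093

x* = (0.7906, -0.1531, 1.1047), lambda* = (2.6885)


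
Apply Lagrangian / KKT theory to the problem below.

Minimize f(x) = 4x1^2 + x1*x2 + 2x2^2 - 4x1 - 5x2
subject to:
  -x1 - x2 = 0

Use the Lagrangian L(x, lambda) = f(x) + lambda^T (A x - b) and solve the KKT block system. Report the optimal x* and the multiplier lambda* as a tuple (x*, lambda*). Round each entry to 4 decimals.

Form the Lagrangian:
  L(x, lambda) = (1/2) x^T Q x + c^T x + lambda^T (A x - b)
Stationarity (grad_x L = 0): Q x + c + A^T lambda = 0.
Primal feasibility: A x = b.

This gives the KKT block system:
  [ Q   A^T ] [ x     ]   [-c ]
  [ A    0  ] [ lambda ] = [ b ]

Solving the linear system:
  x*      = (-0.1, 0.1)
  lambda* = (-4.7)
  f(x*)   = -0.05

x* = (-0.1, 0.1), lambda* = (-4.7)


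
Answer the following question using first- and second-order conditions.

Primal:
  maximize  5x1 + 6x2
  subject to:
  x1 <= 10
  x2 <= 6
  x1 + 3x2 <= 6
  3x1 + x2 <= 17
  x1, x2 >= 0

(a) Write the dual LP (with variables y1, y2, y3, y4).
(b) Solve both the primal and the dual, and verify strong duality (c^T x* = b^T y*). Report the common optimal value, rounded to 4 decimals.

The standard primal-dual pair for 'max c^T x s.t. A x <= b, x >= 0' is:
  Dual:  min b^T y  s.t.  A^T y >= c,  y >= 0.

So the dual LP is:
  minimize  10y1 + 6y2 + 6y3 + 17y4
  subject to:
    y1 + y3 + 3y4 >= 5
    y2 + 3y3 + y4 >= 6
    y1, y2, y3, y4 >= 0

Solving the primal: x* = (5.625, 0.125).
  primal value c^T x* = 28.875.
Solving the dual: y* = (0, 0, 1.625, 1.125).
  dual value b^T y* = 28.875.
Strong duality: c^T x* = b^T y*. Confirmed.

28.875


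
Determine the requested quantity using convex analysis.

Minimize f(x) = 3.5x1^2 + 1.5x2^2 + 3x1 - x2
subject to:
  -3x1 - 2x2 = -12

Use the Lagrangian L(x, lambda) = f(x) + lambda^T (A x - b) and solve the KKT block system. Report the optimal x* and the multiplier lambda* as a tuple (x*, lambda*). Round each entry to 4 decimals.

Form the Lagrangian:
  L(x, lambda) = (1/2) x^T Q x + c^T x + lambda^T (A x - b)
Stationarity (grad_x L = 0): Q x + c + A^T lambda = 0.
Primal feasibility: A x = b.

This gives the KKT block system:
  [ Q   A^T ] [ x     ]   [-c ]
  [ A    0  ] [ lambda ] = [ b ]

Solving the linear system:
  x*      = (1.6364, 3.5455)
  lambda* = (4.8182)
  f(x*)   = 29.5909

x* = (1.6364, 3.5455), lambda* = (4.8182)


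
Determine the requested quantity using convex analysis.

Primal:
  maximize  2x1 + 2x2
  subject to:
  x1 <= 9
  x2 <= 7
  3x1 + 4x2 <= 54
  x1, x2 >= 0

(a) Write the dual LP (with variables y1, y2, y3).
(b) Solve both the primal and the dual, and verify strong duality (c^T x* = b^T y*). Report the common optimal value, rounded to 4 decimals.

The standard primal-dual pair for 'max c^T x s.t. A x <= b, x >= 0' is:
  Dual:  min b^T y  s.t.  A^T y >= c,  y >= 0.

So the dual LP is:
  minimize  9y1 + 7y2 + 54y3
  subject to:
    y1 + 3y3 >= 2
    y2 + 4y3 >= 2
    y1, y2, y3 >= 0

Solving the primal: x* = (9, 6.75).
  primal value c^T x* = 31.5.
Solving the dual: y* = (0.5, 0, 0.5).
  dual value b^T y* = 31.5.
Strong duality: c^T x* = b^T y*. Confirmed.

31.5


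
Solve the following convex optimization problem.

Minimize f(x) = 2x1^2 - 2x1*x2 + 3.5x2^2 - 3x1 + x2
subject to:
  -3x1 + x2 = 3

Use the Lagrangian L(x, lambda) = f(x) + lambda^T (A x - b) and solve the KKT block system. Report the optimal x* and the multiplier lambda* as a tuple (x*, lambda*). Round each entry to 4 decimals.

Form the Lagrangian:
  L(x, lambda) = (1/2) x^T Q x + c^T x + lambda^T (A x - b)
Stationarity (grad_x L = 0): Q x + c + A^T lambda = 0.
Primal feasibility: A x = b.

This gives the KKT block system:
  [ Q   A^T ] [ x     ]   [-c ]
  [ A    0  ] [ lambda ] = [ b ]

Solving the linear system:
  x*      = (-1.0364, -0.1091)
  lambda* = (-2.3091)
  f(x*)   = 4.9636

x* = (-1.0364, -0.1091), lambda* = (-2.3091)


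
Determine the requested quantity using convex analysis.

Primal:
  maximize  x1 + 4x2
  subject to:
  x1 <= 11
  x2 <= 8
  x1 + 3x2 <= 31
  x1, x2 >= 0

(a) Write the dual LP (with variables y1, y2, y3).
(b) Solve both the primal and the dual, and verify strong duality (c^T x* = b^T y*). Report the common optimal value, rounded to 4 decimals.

The standard primal-dual pair for 'max c^T x s.t. A x <= b, x >= 0' is:
  Dual:  min b^T y  s.t.  A^T y >= c,  y >= 0.

So the dual LP is:
  minimize  11y1 + 8y2 + 31y3
  subject to:
    y1 + y3 >= 1
    y2 + 3y3 >= 4
    y1, y2, y3 >= 0

Solving the primal: x* = (7, 8).
  primal value c^T x* = 39.
Solving the dual: y* = (0, 1, 1).
  dual value b^T y* = 39.
Strong duality: c^T x* = b^T y*. Confirmed.

39


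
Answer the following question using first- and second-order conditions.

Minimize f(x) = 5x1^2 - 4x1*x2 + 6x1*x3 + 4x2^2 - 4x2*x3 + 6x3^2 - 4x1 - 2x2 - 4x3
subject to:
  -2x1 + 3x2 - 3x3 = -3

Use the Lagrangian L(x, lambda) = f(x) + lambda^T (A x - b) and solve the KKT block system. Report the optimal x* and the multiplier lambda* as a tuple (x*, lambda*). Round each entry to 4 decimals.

Form the Lagrangian:
  L(x, lambda) = (1/2) x^T Q x + c^T x + lambda^T (A x - b)
Stationarity (grad_x L = 0): Q x + c + A^T lambda = 0.
Primal feasibility: A x = b.

This gives the KKT block system:
  [ Q   A^T ] [ x     ]   [-c ]
  [ A    0  ] [ lambda ] = [ b ]

Solving the linear system:
  x*      = (0.4335, -0.0462, 0.6647)
  lambda* = (2.2543)
  f(x*)   = 1.2312

x* = (0.4335, -0.0462, 0.6647), lambda* = (2.2543)


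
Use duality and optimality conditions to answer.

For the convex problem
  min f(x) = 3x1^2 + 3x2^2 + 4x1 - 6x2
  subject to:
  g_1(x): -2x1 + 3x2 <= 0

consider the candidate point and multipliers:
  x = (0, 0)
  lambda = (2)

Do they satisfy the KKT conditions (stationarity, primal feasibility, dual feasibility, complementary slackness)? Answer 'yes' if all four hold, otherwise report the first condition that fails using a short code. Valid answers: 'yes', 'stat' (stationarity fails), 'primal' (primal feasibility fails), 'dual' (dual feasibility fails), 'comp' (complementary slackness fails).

Gradient of f: grad f(x) = Q x + c = (4, -6)
Constraint values g_i(x) = a_i^T x - b_i:
  g_1((0, 0)) = 0
Stationarity residual: grad f(x) + sum_i lambda_i a_i = (0, 0)
  -> stationarity OK
Primal feasibility (all g_i <= 0): OK
Dual feasibility (all lambda_i >= 0): OK
Complementary slackness (lambda_i * g_i(x) = 0 for all i): OK

Verdict: yes, KKT holds.

yes


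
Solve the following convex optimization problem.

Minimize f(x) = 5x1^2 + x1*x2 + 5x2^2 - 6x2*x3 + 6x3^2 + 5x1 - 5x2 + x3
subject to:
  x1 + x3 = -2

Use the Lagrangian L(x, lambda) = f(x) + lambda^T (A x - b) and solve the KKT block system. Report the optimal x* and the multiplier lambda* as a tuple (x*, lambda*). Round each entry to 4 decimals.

Form the Lagrangian:
  L(x, lambda) = (1/2) x^T Q x + c^T x + lambda^T (A x - b)
Stationarity (grad_x L = 0): Q x + c + A^T lambda = 0.
Primal feasibility: A x = b.

This gives the KKT block system:
  [ Q   A^T ] [ x     ]   [-c ]
  [ A    0  ] [ lambda ] = [ b ]

Solving the linear system:
  x*      = (-1.3509, 0.2456, -0.6491)
  lambda* = (8.2632)
  f(x*)   = 3.9474

x* = (-1.3509, 0.2456, -0.6491), lambda* = (8.2632)


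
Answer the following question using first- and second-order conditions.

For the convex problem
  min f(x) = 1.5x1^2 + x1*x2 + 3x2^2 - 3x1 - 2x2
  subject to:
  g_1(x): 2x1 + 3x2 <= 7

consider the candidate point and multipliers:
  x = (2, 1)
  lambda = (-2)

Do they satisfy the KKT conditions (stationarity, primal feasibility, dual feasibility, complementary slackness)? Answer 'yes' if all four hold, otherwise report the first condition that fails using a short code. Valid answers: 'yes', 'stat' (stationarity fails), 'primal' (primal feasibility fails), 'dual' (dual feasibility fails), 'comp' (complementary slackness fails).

Gradient of f: grad f(x) = Q x + c = (4, 6)
Constraint values g_i(x) = a_i^T x - b_i:
  g_1((2, 1)) = 0
Stationarity residual: grad f(x) + sum_i lambda_i a_i = (0, 0)
  -> stationarity OK
Primal feasibility (all g_i <= 0): OK
Dual feasibility (all lambda_i >= 0): FAILS
Complementary slackness (lambda_i * g_i(x) = 0 for all i): OK

Verdict: the first failing condition is dual_feasibility -> dual.

dual


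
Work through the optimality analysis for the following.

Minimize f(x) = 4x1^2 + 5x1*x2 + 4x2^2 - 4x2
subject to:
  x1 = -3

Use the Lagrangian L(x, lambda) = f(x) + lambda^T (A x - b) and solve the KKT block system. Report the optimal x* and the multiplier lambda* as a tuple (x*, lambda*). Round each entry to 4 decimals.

Form the Lagrangian:
  L(x, lambda) = (1/2) x^T Q x + c^T x + lambda^T (A x - b)
Stationarity (grad_x L = 0): Q x + c + A^T lambda = 0.
Primal feasibility: A x = b.

This gives the KKT block system:
  [ Q   A^T ] [ x     ]   [-c ]
  [ A    0  ] [ lambda ] = [ b ]

Solving the linear system:
  x*      = (-3, 2.375)
  lambda* = (12.125)
  f(x*)   = 13.4375

x* = (-3, 2.375), lambda* = (12.125)


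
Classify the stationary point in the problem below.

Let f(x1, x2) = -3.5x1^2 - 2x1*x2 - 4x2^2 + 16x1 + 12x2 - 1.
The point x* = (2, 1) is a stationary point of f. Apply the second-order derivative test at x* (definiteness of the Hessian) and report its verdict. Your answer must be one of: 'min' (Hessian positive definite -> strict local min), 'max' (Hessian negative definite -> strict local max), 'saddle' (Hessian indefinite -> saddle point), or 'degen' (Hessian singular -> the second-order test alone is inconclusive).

Compute the Hessian H = grad^2 f:
  H = [[-7, -2], [-2, -8]]
Verify stationarity: grad f(x*) = H x* + g = (0, 0).
Eigenvalues of H: -9.5616, -5.4384.
Both eigenvalues < 0, so H is negative definite -> x* is a strict local max.

max


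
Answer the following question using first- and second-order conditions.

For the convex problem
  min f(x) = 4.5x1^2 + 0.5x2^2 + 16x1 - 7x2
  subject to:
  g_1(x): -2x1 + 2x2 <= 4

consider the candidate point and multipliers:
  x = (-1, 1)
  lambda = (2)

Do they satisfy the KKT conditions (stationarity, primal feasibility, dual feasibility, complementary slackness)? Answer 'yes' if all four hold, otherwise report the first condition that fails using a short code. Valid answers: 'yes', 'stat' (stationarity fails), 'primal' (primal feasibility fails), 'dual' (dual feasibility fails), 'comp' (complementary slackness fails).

Gradient of f: grad f(x) = Q x + c = (7, -6)
Constraint values g_i(x) = a_i^T x - b_i:
  g_1((-1, 1)) = 0
Stationarity residual: grad f(x) + sum_i lambda_i a_i = (3, -2)
  -> stationarity FAILS
Primal feasibility (all g_i <= 0): OK
Dual feasibility (all lambda_i >= 0): OK
Complementary slackness (lambda_i * g_i(x) = 0 for all i): OK

Verdict: the first failing condition is stationarity -> stat.

stat


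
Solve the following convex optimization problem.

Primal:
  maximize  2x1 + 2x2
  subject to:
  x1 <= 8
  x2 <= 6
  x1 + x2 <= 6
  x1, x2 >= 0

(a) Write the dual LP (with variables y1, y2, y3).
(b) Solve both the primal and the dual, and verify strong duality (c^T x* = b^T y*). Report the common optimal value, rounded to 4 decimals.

The standard primal-dual pair for 'max c^T x s.t. A x <= b, x >= 0' is:
  Dual:  min b^T y  s.t.  A^T y >= c,  y >= 0.

So the dual LP is:
  minimize  8y1 + 6y2 + 6y3
  subject to:
    y1 + y3 >= 2
    y2 + y3 >= 2
    y1, y2, y3 >= 0

Solving the primal: x* = (6, 0).
  primal value c^T x* = 12.
Solving the dual: y* = (0, 0, 2).
  dual value b^T y* = 12.
Strong duality: c^T x* = b^T y*. Confirmed.

12


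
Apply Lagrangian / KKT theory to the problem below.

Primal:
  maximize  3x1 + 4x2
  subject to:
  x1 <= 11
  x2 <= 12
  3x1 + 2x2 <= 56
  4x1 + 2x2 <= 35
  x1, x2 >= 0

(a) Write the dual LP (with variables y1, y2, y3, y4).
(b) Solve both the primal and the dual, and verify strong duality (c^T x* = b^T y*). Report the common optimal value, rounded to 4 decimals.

The standard primal-dual pair for 'max c^T x s.t. A x <= b, x >= 0' is:
  Dual:  min b^T y  s.t.  A^T y >= c,  y >= 0.

So the dual LP is:
  minimize  11y1 + 12y2 + 56y3 + 35y4
  subject to:
    y1 + 3y3 + 4y4 >= 3
    y2 + 2y3 + 2y4 >= 4
    y1, y2, y3, y4 >= 0

Solving the primal: x* = (2.75, 12).
  primal value c^T x* = 56.25.
Solving the dual: y* = (0, 2.5, 0, 0.75).
  dual value b^T y* = 56.25.
Strong duality: c^T x* = b^T y*. Confirmed.

56.25


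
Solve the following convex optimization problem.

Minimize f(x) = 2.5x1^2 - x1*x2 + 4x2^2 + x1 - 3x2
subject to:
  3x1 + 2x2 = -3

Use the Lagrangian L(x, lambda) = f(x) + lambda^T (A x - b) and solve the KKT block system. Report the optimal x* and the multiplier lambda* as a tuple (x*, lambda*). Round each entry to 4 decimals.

Form the Lagrangian:
  L(x, lambda) = (1/2) x^T Q x + c^T x + lambda^T (A x - b)
Stationarity (grad_x L = 0): Q x + c + A^T lambda = 0.
Primal feasibility: A x = b.

This gives the KKT block system:
  [ Q   A^T ] [ x     ]   [-c ]
  [ A    0  ] [ lambda ] = [ b ]

Solving the linear system:
  x*      = (-0.9615, -0.0577)
  lambda* = (1.25)
  f(x*)   = 1.4808

x* = (-0.9615, -0.0577), lambda* = (1.25)


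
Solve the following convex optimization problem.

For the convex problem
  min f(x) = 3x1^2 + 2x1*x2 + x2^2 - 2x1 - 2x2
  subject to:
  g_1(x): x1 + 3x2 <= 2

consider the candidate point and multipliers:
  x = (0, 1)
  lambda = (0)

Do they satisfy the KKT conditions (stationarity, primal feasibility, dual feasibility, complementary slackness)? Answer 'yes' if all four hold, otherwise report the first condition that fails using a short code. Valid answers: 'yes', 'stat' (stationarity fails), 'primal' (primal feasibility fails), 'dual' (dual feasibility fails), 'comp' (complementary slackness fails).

Gradient of f: grad f(x) = Q x + c = (0, 0)
Constraint values g_i(x) = a_i^T x - b_i:
  g_1((0, 1)) = 1
Stationarity residual: grad f(x) + sum_i lambda_i a_i = (0, 0)
  -> stationarity OK
Primal feasibility (all g_i <= 0): FAILS
Dual feasibility (all lambda_i >= 0): OK
Complementary slackness (lambda_i * g_i(x) = 0 for all i): OK

Verdict: the first failing condition is primal_feasibility -> primal.

primal


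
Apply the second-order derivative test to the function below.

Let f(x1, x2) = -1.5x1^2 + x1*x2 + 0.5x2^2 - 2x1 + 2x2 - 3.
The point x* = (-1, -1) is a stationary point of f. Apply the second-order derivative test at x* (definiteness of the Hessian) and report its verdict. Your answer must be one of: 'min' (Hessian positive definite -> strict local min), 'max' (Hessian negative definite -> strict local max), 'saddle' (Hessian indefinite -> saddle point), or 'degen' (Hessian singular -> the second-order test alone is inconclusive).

Compute the Hessian H = grad^2 f:
  H = [[-3, 1], [1, 1]]
Verify stationarity: grad f(x*) = H x* + g = (0, 0).
Eigenvalues of H: -3.2361, 1.2361.
Eigenvalues have mixed signs, so H is indefinite -> x* is a saddle point.

saddle


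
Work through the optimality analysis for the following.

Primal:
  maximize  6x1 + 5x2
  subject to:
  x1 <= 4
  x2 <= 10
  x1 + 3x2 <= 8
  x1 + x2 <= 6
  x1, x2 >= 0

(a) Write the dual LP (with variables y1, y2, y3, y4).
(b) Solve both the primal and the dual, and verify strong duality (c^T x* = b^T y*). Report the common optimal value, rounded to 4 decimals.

The standard primal-dual pair for 'max c^T x s.t. A x <= b, x >= 0' is:
  Dual:  min b^T y  s.t.  A^T y >= c,  y >= 0.

So the dual LP is:
  minimize  4y1 + 10y2 + 8y3 + 6y4
  subject to:
    y1 + y3 + y4 >= 6
    y2 + 3y3 + y4 >= 5
    y1, y2, y3, y4 >= 0

Solving the primal: x* = (4, 1.3333).
  primal value c^T x* = 30.6667.
Solving the dual: y* = (4.3333, 0, 1.6667, 0).
  dual value b^T y* = 30.6667.
Strong duality: c^T x* = b^T y*. Confirmed.

30.6667


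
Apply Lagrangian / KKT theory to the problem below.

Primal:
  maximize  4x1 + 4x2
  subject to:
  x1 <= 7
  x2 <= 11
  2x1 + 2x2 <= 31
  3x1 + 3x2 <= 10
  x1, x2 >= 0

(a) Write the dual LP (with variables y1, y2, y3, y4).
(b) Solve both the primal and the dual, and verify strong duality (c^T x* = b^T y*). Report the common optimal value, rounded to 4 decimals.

The standard primal-dual pair for 'max c^T x s.t. A x <= b, x >= 0' is:
  Dual:  min b^T y  s.t.  A^T y >= c,  y >= 0.

So the dual LP is:
  minimize  7y1 + 11y2 + 31y3 + 10y4
  subject to:
    y1 + 2y3 + 3y4 >= 4
    y2 + 2y3 + 3y4 >= 4
    y1, y2, y3, y4 >= 0

Solving the primal: x* = (3.3333, 0).
  primal value c^T x* = 13.3333.
Solving the dual: y* = (0, 0, 0, 1.3333).
  dual value b^T y* = 13.3333.
Strong duality: c^T x* = b^T y*. Confirmed.

13.3333


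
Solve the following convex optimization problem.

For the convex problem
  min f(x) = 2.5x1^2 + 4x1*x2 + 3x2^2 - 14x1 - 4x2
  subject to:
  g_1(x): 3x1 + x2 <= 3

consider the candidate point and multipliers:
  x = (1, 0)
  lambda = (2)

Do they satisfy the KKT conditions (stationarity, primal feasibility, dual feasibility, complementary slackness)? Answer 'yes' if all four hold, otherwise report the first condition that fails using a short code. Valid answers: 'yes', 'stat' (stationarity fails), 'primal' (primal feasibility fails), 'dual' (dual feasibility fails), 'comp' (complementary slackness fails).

Gradient of f: grad f(x) = Q x + c = (-9, 0)
Constraint values g_i(x) = a_i^T x - b_i:
  g_1((1, 0)) = 0
Stationarity residual: grad f(x) + sum_i lambda_i a_i = (-3, 2)
  -> stationarity FAILS
Primal feasibility (all g_i <= 0): OK
Dual feasibility (all lambda_i >= 0): OK
Complementary slackness (lambda_i * g_i(x) = 0 for all i): OK

Verdict: the first failing condition is stationarity -> stat.

stat


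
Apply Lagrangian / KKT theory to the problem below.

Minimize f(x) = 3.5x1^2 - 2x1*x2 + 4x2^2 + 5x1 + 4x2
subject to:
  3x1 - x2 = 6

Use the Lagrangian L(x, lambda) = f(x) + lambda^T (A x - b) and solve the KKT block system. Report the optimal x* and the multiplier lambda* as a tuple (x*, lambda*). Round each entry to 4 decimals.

Form the Lagrangian:
  L(x, lambda) = (1/2) x^T Q x + c^T x + lambda^T (A x - b)
Stationarity (grad_x L = 0): Q x + c + A^T lambda = 0.
Primal feasibility: A x = b.

This gives the KKT block system:
  [ Q   A^T ] [ x     ]   [-c ]
  [ A    0  ] [ lambda ] = [ b ]

Solving the linear system:
  x*      = (1.7164, -0.8507)
  lambda* = (-6.2388)
  f(x*)   = 21.306

x* = (1.7164, -0.8507), lambda* = (-6.2388)


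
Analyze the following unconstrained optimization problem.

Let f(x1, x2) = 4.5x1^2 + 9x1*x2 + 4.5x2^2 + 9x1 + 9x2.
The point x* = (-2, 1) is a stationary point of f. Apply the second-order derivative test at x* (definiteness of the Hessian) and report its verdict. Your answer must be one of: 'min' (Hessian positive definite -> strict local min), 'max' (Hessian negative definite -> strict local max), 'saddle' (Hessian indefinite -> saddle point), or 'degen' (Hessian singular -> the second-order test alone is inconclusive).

Compute the Hessian H = grad^2 f:
  H = [[9, 9], [9, 9]]
Verify stationarity: grad f(x*) = H x* + g = (0, 0).
Eigenvalues of H: 0, 18.
H has a zero eigenvalue (singular; positive semidefinite but not definite), so H is neither positive definite, negative definite, nor indefinite. The second-order test alone is inconclusive -> degen.
(Indeed, f is constant along the null direction of H through x*, so x* is not a strict local extremum.)

degen


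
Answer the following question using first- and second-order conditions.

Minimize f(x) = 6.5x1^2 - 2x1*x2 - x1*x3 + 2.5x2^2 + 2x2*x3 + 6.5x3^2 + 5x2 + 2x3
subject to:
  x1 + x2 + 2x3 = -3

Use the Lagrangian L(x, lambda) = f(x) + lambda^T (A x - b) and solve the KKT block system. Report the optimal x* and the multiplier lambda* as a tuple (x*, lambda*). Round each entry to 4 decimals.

Form the Lagrangian:
  L(x, lambda) = (1/2) x^T Q x + c^T x + lambda^T (A x - b)
Stationarity (grad_x L = 0): Q x + c + A^T lambda = 0.
Primal feasibility: A x = b.

This gives the KKT block system:
  [ Q   A^T ] [ x     ]   [-c ]
  [ A    0  ] [ lambda ] = [ b ]

Solving the linear system:
  x*      = (-0.5221, -1.6573, -0.4103)
  lambda* = (3.0629)
  f(x*)   = 0.0408

x* = (-0.5221, -1.6573, -0.4103), lambda* = (3.0629)


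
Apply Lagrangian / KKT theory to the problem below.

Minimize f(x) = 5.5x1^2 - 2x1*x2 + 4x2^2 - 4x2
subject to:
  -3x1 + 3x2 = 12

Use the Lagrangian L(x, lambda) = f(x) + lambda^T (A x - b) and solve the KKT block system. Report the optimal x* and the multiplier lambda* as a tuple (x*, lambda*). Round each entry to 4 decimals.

Form the Lagrangian:
  L(x, lambda) = (1/2) x^T Q x + c^T x + lambda^T (A x - b)
Stationarity (grad_x L = 0): Q x + c + A^T lambda = 0.
Primal feasibility: A x = b.

This gives the KKT block system:
  [ Q   A^T ] [ x     ]   [-c ]
  [ A    0  ] [ lambda ] = [ b ]

Solving the linear system:
  x*      = (-1.3333, 2.6667)
  lambda* = (-6.6667)
  f(x*)   = 34.6667

x* = (-1.3333, 2.6667), lambda* = (-6.6667)


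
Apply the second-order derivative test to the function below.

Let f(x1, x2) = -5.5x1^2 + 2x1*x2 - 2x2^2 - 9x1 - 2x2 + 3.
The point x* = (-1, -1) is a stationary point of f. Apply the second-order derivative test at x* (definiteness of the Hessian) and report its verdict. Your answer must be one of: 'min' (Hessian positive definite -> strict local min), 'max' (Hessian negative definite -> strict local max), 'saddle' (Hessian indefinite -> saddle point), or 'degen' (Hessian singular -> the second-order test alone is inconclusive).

Compute the Hessian H = grad^2 f:
  H = [[-11, 2], [2, -4]]
Verify stationarity: grad f(x*) = H x* + g = (0, 0).
Eigenvalues of H: -11.5311, -3.4689.
Both eigenvalues < 0, so H is negative definite -> x* is a strict local max.

max


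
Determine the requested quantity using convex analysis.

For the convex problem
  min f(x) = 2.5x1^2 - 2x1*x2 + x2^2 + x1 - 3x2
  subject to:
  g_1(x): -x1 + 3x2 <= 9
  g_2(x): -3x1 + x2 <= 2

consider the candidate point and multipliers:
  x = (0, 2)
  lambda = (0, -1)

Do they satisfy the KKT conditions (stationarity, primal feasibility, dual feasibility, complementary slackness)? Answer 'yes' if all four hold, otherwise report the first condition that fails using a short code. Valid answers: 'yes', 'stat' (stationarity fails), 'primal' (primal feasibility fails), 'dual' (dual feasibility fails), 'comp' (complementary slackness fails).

Gradient of f: grad f(x) = Q x + c = (-3, 1)
Constraint values g_i(x) = a_i^T x - b_i:
  g_1((0, 2)) = -3
  g_2((0, 2)) = 0
Stationarity residual: grad f(x) + sum_i lambda_i a_i = (0, 0)
  -> stationarity OK
Primal feasibility (all g_i <= 0): OK
Dual feasibility (all lambda_i >= 0): FAILS
Complementary slackness (lambda_i * g_i(x) = 0 for all i): OK

Verdict: the first failing condition is dual_feasibility -> dual.

dual
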